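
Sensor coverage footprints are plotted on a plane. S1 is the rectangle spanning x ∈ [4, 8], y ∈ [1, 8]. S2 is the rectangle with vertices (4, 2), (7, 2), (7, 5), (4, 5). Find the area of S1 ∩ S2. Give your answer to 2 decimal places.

9.00

|S1∩S2|: x∈[4,7], y∈[2,5] → 3·3 = 9.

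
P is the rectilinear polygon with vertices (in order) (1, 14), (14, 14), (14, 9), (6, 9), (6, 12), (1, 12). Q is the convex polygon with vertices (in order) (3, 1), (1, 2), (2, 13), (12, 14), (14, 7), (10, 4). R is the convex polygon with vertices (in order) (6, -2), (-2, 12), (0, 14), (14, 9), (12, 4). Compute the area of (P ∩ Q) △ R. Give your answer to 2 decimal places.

137.35

|P ∩ Q| = 36.6169.
|(P ∩ Q) ∩ R| = 13.6341.
|(P ∩ Q) △ R| = 36.6169 + 128 − 27.2682 = 137.35.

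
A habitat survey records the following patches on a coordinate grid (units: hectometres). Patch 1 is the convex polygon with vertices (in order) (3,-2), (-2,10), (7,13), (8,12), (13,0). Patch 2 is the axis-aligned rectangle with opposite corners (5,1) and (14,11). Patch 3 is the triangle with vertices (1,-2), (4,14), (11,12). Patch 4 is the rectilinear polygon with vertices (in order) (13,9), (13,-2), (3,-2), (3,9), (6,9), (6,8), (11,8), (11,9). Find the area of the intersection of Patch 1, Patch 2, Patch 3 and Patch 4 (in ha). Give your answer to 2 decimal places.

The intersection is the polygon with vertices (5,3.6), (5,9), (6,9), (6,8), (8.143,8).
By the shoelace formula its area is 7.91.

7.91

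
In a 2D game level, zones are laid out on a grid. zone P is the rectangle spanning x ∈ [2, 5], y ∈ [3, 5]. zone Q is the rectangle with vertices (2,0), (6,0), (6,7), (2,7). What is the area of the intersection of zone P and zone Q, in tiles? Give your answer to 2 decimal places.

6.00

|zone P∩zone Q|: x∈[2,5], y∈[3,5] → 3·2 = 6.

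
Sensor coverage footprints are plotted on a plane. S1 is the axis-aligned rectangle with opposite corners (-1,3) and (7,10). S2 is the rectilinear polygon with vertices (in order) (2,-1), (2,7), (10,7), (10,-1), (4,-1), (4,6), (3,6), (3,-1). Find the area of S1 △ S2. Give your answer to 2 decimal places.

|S1| = 56, |S2| = 57, |S1∩S2| = 17.
|S1 △ S2| = |S1| + |S2| − 2·|S1∩S2| = 56 + 57 − 34 = 79.00.

79.00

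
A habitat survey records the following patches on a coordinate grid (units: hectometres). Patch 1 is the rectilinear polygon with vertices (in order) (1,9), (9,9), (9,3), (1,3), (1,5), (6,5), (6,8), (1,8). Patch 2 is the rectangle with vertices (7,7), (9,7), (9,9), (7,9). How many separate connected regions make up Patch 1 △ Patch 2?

Patch 1 △ Patch 2 is a single connected region.

1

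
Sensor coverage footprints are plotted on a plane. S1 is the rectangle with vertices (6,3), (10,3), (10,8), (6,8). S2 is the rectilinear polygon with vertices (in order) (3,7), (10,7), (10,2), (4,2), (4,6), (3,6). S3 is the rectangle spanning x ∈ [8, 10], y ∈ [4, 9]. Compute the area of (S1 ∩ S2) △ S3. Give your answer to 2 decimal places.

14.00

|S1 ∩ S2| = 16.
|(S1 ∩ S2) ∩ S3| = 6.
|(S1 ∩ S2) △ S3| = 16 + 10 − 12 = 14.00.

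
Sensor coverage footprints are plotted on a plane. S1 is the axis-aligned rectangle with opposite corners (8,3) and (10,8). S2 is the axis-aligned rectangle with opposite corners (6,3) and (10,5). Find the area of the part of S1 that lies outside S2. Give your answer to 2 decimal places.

6.00

|S1∩S2|: x∈[8,10], y∈[3,5] → 2·2 = 4.
|S1| = 10.
|S1 ∖ S2| = |S1| − |S1∩S2| = 10 − 4 = 6.00.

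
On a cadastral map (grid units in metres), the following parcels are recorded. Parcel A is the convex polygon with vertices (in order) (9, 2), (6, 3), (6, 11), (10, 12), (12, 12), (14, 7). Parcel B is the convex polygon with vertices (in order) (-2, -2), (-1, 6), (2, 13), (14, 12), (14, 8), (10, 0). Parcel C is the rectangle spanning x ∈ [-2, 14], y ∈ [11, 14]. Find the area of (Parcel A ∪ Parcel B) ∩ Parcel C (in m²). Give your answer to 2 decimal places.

The region (Parcel A ∪ Parcel B) ∩ Parcel C is the polygon with vertices (2,13), (14,12), (14,11), (1.143,11).
By the shoelace formula its area is 18.86.

18.86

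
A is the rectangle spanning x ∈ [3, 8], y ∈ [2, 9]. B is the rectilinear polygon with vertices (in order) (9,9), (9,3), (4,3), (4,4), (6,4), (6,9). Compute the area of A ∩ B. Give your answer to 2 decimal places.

14.00

The intersection is the polygon with vertices (8,3), (4,3), (4,4), (6,4), (6,9), (8,9).
By the shoelace formula its area is 14.00.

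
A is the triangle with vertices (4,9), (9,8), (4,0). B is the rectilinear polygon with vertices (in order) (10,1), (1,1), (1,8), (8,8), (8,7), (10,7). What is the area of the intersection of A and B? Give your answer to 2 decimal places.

19.00

The intersection is the polygon with vertices (4.625,1), (4,1), (4,8), (8,8), (8,7), (8.375,7).
By the shoelace formula its area is 19.00.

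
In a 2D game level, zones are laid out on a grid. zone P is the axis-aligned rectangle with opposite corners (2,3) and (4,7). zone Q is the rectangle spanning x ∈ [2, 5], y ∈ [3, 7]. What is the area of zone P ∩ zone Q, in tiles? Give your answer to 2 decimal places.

8.00

|zone P∩zone Q|: x∈[2,4], y∈[3,7] → 2·4 = 8.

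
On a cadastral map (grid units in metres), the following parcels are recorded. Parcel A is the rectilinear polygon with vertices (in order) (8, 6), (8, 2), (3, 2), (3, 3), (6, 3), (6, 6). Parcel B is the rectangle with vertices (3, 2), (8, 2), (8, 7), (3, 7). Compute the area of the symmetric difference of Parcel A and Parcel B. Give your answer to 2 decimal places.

14.00

|Parcel A| = 11, |Parcel B| = 25, |Parcel A∩Parcel B| = 11.
|Parcel A △ Parcel B| = |Parcel A| + |Parcel B| − 2·|Parcel A∩Parcel B| = 11 + 25 − 22 = 14.00.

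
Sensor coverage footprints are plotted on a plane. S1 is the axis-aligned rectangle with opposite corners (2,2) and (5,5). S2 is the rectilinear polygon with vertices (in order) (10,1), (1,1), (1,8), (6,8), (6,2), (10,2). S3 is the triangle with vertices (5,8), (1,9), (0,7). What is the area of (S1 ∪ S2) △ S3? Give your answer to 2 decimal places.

40.30

|S1 ∪ S2| = 39.
|(S1 ∪ S2) ∩ S3| = 1.6.
|(S1 ∪ S2) △ S3| = 39 + 4.5 − 3.2 = 40.30.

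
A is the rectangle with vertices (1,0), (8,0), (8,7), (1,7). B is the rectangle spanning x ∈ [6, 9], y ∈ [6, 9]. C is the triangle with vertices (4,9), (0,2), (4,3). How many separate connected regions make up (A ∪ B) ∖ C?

2

(A ∪ B) ∖ C splits into 2 disjoint pieces (area 42.875, area 3.0179).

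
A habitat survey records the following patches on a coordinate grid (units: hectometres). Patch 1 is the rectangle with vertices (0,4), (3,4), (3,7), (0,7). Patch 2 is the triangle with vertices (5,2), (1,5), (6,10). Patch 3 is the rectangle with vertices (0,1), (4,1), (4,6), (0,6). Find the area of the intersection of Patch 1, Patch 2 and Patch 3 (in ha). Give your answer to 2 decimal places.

The intersection is the polygon with vertices (2.333,4), (1,5), (2,6), (3,6), (3,4).
By the shoelace formula its area is 2.83.

2.83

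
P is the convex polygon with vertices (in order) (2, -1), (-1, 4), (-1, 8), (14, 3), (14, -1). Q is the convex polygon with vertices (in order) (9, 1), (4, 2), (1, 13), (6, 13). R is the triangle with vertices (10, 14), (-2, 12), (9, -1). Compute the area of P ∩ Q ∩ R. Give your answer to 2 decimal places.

The intersection is the polygon with vertices (9,1), (6.963,1.407), (2.829,6.293), (2.7,6.767), (8,5).
By the shoelace formula its area is 14.97.

14.97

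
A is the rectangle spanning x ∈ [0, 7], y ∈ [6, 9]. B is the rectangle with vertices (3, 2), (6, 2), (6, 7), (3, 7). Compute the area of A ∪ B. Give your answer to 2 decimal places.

By inclusion–exclusion:
Individual areas: |A| = 21, |B| = 15.
|A∩B|: x∈[3,6], y∈[6,7] → 3·1 = 3.
|A ∪ B| = 36 − 3 = 33.00.

33.00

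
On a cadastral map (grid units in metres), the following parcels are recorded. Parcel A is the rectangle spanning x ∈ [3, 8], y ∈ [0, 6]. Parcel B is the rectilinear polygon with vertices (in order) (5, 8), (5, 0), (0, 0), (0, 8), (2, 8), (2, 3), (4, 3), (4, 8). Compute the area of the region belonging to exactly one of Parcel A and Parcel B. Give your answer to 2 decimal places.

42.00

|Parcel A| = 30, |Parcel B| = 30, |Parcel A∩Parcel B| = 9.
|Parcel A △ Parcel B| = |Parcel A| + |Parcel B| − 2·|Parcel A∩Parcel B| = 30 + 30 − 18 = 42.00.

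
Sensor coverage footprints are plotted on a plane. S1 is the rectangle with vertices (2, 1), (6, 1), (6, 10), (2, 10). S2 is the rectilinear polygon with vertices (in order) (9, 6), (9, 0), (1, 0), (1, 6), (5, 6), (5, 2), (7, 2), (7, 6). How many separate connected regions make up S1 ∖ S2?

1

S1 ∖ S2 is a single connected region.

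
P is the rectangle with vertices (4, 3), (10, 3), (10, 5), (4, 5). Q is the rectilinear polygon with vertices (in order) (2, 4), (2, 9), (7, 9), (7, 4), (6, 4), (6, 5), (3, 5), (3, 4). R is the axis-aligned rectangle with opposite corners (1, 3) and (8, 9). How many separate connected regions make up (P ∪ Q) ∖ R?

(P ∪ Q) ∖ R is a single connected region.

1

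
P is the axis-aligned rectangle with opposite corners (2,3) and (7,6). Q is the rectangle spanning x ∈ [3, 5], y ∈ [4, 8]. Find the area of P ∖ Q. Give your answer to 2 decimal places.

|P∩Q|: x∈[3,5], y∈[4,6] → 2·2 = 4.
|P| = 15.
|P ∖ Q| = |P| − |P∩Q| = 15 − 4 = 11.00.

11.00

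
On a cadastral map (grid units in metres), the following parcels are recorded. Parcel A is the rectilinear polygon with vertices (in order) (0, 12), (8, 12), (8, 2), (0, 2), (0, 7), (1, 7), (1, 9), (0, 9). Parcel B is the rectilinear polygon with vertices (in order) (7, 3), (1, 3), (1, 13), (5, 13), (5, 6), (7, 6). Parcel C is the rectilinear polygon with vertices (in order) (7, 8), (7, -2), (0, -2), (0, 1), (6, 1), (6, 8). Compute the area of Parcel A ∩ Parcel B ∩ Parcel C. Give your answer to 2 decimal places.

3.00

The intersection is the polygon with vertices (7,6), (7,3), (6,3), (6,6).
By the shoelace formula its area is 3.00.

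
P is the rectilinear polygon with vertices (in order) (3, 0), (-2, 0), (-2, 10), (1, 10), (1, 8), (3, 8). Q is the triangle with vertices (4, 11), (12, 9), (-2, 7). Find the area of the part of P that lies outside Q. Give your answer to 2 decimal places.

42.79

|P| = 46, |P∩Q| = 3.2143.
|P ∖ Q| = |P| − |P∩Q| = 46 − 3.2143 = 42.79.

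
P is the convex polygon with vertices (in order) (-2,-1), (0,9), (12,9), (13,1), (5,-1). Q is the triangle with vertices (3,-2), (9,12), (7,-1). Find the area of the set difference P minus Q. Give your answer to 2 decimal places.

|P| = 128, |P∩Q| = 21.458.
|P ∖ Q| = |P| − |P∩Q| = 128 − 21.458 = 106.54.

106.54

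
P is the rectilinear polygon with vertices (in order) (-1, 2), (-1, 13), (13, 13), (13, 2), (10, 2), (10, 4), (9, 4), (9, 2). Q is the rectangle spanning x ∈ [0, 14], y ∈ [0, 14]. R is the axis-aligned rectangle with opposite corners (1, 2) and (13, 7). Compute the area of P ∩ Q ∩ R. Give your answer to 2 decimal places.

The intersection is the polygon with vertices (13,2), (10,2), (10,4), (9,4), (9,2), (1,2), (1,7), (13,7).
By the shoelace formula its area is 58.00.

58.00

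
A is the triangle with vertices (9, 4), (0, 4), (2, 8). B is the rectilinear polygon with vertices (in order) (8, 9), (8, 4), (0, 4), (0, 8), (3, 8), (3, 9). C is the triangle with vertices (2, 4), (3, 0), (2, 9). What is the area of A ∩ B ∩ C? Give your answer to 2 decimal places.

The intersection is the polygon with vertices (2.119,7.932), (2.556,4), (2,4), (2,8).
By the shoelace formula its area is 1.33.

1.33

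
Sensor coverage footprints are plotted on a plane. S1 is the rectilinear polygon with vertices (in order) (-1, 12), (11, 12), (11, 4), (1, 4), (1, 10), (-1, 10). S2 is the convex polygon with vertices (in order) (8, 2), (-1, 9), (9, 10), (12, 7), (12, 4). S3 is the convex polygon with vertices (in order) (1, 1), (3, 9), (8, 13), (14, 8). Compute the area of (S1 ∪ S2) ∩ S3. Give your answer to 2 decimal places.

|S1 ∪ S2| = 95.827.
|(S1 ∪ S2) ∩ S3| = 55.92.

55.92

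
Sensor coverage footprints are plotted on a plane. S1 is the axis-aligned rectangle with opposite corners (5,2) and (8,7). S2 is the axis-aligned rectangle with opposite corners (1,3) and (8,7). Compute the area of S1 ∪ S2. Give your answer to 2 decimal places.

31.00

By inclusion–exclusion:
Individual areas: |S1| = 15, |S2| = 28.
|S1∩S2|: x∈[5,8], y∈[3,7] → 3·4 = 12.
|S1 ∪ S2| = 43 − 12 = 31.00.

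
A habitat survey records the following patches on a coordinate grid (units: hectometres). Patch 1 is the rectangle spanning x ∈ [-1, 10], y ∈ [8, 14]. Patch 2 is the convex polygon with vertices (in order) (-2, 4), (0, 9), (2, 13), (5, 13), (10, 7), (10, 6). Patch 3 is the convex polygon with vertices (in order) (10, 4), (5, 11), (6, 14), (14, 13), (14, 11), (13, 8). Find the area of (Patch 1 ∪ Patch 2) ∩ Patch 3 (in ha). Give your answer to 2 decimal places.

28.31

The region (Patch 1 ∪ Patch 2) ∩ Patch 3 is the polygon with vertices (10,8), (9.167,8), (10,7), (10,6), (8.723,5.787), (5,11), (6,14), (10,13.5).
By the shoelace formula its area is 28.31.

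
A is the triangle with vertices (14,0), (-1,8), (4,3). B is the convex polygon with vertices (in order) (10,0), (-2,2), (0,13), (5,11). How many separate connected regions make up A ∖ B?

A ∖ B splits into 2 disjoint pieces (area 2.8531, area 0.0015).

2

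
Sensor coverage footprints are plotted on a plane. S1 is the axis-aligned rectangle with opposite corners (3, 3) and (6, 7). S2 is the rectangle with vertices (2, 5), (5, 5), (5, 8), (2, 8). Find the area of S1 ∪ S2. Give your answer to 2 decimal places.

By inclusion–exclusion:
Individual areas: |S1| = 12, |S2| = 9.
|S1∩S2|: x∈[3,5], y∈[5,7] → 2·2 = 4.
|S1 ∪ S2| = 21 − 4 = 17.00.

17.00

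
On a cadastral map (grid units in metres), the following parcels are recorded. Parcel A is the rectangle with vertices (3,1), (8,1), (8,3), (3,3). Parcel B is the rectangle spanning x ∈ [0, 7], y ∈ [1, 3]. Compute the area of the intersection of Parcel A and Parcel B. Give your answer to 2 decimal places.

8.00

|Parcel A∩Parcel B|: x∈[3,7], y∈[1,3] → 4·2 = 8.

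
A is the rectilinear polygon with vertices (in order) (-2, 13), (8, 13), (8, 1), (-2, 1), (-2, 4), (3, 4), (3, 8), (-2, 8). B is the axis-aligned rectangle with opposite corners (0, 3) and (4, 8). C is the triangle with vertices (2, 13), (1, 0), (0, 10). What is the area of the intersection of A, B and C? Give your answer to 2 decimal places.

0.62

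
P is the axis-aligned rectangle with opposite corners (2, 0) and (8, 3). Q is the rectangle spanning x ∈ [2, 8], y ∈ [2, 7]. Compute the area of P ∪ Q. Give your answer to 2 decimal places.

By inclusion–exclusion:
Individual areas: |P| = 18, |Q| = 30.
|P∩Q|: x∈[2,8], y∈[2,3] → 6·1 = 6.
|P ∪ Q| = 48 − 6 = 42.00.

42.00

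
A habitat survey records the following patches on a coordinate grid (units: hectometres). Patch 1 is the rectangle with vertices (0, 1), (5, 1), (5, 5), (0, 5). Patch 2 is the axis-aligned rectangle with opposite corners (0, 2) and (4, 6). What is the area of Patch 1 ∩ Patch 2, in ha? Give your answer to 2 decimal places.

|Patch 1∩Patch 2|: x∈[0,4], y∈[2,5] → 4·3 = 12.

12.00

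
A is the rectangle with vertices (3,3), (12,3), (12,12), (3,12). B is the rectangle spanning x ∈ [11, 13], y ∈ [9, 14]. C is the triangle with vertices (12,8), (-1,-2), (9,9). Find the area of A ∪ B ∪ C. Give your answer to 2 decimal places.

92.89

By inclusion–exclusion:
Individual areas: |A| = 81, |B| = 10, |C| = 21.5.
|A∩B|: x∈[11,12], y∈[9,12] → 1·3 = 3.
|A∩C| = 16.6136.
|B∩C| = 0.
|A∩B∩C| = 0.
|A ∪ B ∪ C| = 112.5 − 19.6136 + 0 = 92.89.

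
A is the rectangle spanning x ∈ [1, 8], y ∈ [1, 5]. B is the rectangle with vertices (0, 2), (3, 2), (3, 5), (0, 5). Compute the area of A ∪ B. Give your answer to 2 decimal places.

31.00

By inclusion–exclusion:
Individual areas: |A| = 28, |B| = 9.
|A∩B|: x∈[1,3], y∈[2,5] → 2·3 = 6.
|A ∪ B| = 37 − 6 = 31.00.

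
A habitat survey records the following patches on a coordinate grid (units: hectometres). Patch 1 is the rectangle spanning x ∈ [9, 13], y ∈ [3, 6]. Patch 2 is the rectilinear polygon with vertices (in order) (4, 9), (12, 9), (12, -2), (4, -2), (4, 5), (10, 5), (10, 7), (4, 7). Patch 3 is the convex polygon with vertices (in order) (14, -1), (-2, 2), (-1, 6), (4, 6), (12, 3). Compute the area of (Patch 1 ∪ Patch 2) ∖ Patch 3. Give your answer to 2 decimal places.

46.33

|Patch 1 ∪ Patch 2| = 80.
|(Patch 1 ∪ Patch 2) ∩ Patch 3| = 33.6667.
|(Patch 1 ∪ Patch 2) ∖ Patch 3| = 80 − 33.6667 = 46.33.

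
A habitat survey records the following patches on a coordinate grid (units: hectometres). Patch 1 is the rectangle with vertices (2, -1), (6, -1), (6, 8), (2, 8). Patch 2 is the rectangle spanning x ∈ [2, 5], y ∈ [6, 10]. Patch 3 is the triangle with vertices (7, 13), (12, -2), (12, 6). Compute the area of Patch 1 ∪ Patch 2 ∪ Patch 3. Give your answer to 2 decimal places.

By inclusion–exclusion:
Individual areas: |Patch 1| = 36, |Patch 2| = 12, |Patch 3| = 20.
|Patch 1∩Patch 2|: x∈[2,5], y∈[6,8] → 3·2 = 6.
|Patch 1∩Patch 3| = 0.
|Patch 2∩Patch 3| = 0.
|Patch 1∩Patch 2∩Patch 3| = 0.
|Patch 1 ∪ Patch 2 ∪ Patch 3| = 68 − 6 + 0 = 62.00.

62.00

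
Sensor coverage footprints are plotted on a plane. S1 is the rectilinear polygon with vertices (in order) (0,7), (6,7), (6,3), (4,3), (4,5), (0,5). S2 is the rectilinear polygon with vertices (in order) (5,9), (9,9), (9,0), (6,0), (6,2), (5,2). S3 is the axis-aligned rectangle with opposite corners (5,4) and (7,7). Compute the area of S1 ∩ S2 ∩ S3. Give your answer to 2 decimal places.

3.00

The intersection is the polygon with vertices (6,4), (5,4), (5,7), (6,7).
By the shoelace formula its area is 3.00.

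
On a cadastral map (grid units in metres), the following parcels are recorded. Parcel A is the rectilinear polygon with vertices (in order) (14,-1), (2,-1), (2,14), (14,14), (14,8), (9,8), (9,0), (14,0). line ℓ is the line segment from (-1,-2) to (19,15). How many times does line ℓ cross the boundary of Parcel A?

4

The segment meets the boundary at (14,10.75), (10.765,8), (2,0.55), (9,6.5).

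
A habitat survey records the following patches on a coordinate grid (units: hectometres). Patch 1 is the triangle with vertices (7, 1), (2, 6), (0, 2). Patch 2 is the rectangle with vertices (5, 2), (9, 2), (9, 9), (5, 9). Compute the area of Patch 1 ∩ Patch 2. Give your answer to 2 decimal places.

0.50

The intersection is the polygon with vertices (6,2), (5,2), (5,3).
By the shoelace formula its area is 0.50.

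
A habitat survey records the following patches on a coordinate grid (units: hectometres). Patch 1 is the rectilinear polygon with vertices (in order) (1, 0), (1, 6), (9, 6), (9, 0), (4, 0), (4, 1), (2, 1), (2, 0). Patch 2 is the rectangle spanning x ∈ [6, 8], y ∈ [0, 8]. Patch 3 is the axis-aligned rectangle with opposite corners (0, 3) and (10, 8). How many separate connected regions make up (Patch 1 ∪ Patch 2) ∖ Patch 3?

(Patch 1 ∪ Patch 2) ∖ Patch 3 is a single connected region.

1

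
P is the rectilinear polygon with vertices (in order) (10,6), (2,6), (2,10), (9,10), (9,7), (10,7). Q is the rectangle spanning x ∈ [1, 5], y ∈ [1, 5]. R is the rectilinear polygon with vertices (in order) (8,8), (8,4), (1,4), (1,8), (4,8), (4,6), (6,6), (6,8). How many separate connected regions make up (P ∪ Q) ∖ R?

(P ∪ Q) ∖ R splits into 2 disjoint pieces (area 21, area 12).

2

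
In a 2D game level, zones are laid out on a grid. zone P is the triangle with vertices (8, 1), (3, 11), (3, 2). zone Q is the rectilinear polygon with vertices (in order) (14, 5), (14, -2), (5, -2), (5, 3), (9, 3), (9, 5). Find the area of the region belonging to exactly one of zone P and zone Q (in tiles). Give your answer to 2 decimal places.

69.30

|zone P| = 22.5, |zone Q| = 55, |zone P∩zone Q| = 4.1.
|zone P △ zone Q| = |zone P| + |zone Q| − 2·|zone P∩zone Q| = 22.5 + 55 − 8.2 = 69.30.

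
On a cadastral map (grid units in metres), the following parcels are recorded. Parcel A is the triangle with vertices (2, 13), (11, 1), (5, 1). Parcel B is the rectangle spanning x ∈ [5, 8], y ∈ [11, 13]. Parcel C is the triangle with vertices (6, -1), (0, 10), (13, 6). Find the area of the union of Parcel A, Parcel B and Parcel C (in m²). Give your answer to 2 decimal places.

72.67

By inclusion–exclusion:
Individual areas: |Parcel A| = 36, |Parcel B| = 6, |Parcel C| = 59.5.
|Parcel A∩Parcel B| = 0.
|Parcel A∩Parcel C| = 28.8265.
|Parcel B∩Parcel C| = 0.
|Parcel A∩Parcel B∩Parcel C| = 0.
|Parcel A ∪ Parcel B ∪ Parcel C| = 101.5 − 28.8265 + 0 = 72.67.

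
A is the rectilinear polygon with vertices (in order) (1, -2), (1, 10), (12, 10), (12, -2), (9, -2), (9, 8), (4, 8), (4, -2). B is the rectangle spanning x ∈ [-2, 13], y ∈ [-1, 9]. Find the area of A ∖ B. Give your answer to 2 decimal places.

|A| = 82, |A∩B| = 65.
|A ∖ B| = |A| − |A∩B| = 82 − 65 = 17.00.

17.00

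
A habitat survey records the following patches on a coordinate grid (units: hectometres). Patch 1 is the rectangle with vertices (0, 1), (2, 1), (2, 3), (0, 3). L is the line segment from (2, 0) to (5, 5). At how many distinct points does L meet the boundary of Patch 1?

The segment lies entirely outside Patch 1 and never meets its boundary.

0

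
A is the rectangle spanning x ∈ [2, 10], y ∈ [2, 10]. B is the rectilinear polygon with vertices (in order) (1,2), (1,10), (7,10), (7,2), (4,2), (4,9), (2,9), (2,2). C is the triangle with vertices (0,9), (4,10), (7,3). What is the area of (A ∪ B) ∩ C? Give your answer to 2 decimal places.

The region (A ∪ B) ∩ C is the polygon with vertices (1,9.25), (4,10), (7,3), (1,8.143).
By the shoelace formula its area is 14.95.

14.95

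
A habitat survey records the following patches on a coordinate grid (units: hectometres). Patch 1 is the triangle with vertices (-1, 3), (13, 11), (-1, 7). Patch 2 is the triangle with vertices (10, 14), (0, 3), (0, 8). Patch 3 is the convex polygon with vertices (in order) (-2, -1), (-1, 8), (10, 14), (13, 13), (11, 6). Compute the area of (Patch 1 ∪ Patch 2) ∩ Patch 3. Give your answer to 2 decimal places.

|Patch 1 ∪ Patch 2| = 42.0307.
|(Patch 1 ∪ Patch 2) ∩ Patch 3| = 41.97.

41.97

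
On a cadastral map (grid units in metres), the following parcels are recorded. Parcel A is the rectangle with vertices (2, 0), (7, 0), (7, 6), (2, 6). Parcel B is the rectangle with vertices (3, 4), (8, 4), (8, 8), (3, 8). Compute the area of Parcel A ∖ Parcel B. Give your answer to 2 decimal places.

22.00

|Parcel A∩Parcel B|: x∈[3,7], y∈[4,6] → 4·2 = 8.
|Parcel A| = 30.
|Parcel A ∖ Parcel B| = |Parcel A| − |Parcel A∩Parcel B| = 30 − 8 = 22.00.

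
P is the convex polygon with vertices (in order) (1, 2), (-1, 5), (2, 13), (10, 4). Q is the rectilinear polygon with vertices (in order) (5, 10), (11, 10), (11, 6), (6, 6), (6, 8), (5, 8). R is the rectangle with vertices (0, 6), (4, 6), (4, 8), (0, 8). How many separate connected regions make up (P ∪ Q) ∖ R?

(P ∪ Q) ∖ R is a single connected region.

1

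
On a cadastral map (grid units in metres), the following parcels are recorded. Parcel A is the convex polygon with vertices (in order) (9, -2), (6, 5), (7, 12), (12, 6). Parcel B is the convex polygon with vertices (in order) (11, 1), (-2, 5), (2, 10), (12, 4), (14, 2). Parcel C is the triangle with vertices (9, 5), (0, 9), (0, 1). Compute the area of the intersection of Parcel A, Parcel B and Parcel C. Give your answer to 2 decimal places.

3.56

The intersection is the polygon with vertices (6.179,6.254), (9,5), (6.48,3.88), (6,5).
By the shoelace formula its area is 3.56.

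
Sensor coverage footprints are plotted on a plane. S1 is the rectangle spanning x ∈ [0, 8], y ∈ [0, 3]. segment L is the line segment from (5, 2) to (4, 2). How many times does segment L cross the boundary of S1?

The segment lies entirely inside S1 and never meets its boundary.

0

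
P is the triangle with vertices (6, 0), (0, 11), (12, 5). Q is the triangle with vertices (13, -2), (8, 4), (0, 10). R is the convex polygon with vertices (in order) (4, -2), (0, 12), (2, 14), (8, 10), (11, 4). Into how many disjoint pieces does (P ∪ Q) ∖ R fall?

(P ∪ Q) ∖ R splits into 4 disjoint pieces (area 0.0488, area 0.1333, area 1.4118, area 2.25).

4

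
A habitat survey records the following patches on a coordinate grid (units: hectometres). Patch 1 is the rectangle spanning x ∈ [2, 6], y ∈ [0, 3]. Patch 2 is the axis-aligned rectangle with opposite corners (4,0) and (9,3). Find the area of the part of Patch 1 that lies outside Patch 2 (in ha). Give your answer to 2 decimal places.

6.00

|Patch 1∩Patch 2|: x∈[4,6], y∈[0,3] → 2·3 = 6.
|Patch 1| = 12.
|Patch 1 ∖ Patch 2| = |Patch 1| − |Patch 1∩Patch 2| = 12 − 6 = 6.00.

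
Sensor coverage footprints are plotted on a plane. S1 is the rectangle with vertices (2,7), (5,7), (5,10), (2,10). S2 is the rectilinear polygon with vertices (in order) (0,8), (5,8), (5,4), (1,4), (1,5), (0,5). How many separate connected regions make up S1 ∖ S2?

1

S1 ∖ S2 is a single connected region.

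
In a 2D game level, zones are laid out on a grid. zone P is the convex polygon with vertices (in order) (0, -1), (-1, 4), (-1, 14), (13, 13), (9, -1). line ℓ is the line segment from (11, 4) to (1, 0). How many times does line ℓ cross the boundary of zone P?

1

The segment meets the boundary at (10.355,3.742).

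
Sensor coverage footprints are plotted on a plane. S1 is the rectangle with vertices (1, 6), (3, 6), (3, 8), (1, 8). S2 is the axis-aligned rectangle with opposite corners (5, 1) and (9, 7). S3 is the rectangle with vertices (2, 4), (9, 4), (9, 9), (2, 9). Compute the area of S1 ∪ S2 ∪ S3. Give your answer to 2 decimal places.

By inclusion–exclusion:
Individual areas: |S1| = 4, |S2| = 24, |S3| = 35.
|S1∩S2| = 0 (no overlap).
|S1∩S3|: x∈[2,3], y∈[6,8] → 1·2 = 2.
|S2∩S3|: x∈[5,9], y∈[4,7] → 4·3 = 12.
|S1∩S2∩S3| = 0.
|S1 ∪ S2 ∪ S3| = 63 − 14 + 0 = 49.00.

49.00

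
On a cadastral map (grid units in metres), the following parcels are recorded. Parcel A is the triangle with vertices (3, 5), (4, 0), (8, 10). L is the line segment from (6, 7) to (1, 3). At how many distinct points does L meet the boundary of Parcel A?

The segment meets the boundary at (3.069,4.655).

1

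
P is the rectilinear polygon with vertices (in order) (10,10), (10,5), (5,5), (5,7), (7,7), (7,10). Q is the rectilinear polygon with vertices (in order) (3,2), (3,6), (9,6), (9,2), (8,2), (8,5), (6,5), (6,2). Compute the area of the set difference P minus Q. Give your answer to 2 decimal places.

15.00

|P| = 19, |P∩Q| = 4.
|P ∖ Q| = |P| − |P∩Q| = 19 − 4 = 15.00.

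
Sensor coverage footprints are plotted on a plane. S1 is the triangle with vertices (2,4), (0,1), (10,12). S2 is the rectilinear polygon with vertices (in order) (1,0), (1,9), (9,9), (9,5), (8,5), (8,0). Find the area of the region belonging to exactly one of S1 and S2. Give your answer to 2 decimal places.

|S1| = 4, |S2| = 67, |S1∩S2| = 3.3909.
|S1 △ S2| = |S1| + |S2| − 2·|S1∩S2| = 4 + 67 − 6.7818 = 64.22.

64.22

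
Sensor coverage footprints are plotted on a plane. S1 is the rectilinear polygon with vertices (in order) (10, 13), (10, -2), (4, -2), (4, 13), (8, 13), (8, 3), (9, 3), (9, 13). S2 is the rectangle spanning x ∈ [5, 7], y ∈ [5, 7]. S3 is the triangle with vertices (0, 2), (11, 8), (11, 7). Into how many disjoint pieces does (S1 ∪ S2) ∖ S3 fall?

3

(S1 ∪ S2) ∖ S3 splits into 3 disjoint pieces (area 40.2273, area 30.9091, area 5.8182).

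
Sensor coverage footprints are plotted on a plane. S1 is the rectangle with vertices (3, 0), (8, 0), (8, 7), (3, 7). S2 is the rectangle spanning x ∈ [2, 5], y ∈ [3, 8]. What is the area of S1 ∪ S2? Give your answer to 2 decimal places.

By inclusion–exclusion:
Individual areas: |S1| = 35, |S2| = 15.
|S1∩S2|: x∈[3,5], y∈[3,7] → 2·4 = 8.
|S1 ∪ S2| = 50 − 8 = 42.00.

42.00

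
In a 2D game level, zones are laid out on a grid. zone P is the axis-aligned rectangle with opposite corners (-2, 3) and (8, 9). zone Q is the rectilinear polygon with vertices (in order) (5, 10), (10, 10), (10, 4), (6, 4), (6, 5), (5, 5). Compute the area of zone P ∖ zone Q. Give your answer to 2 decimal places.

46.00

|zone P| = 60, |zone P∩zone Q| = 14.
|zone P ∖ zone Q| = |zone P| − |zone P∩zone Q| = 60 − 14 = 46.00.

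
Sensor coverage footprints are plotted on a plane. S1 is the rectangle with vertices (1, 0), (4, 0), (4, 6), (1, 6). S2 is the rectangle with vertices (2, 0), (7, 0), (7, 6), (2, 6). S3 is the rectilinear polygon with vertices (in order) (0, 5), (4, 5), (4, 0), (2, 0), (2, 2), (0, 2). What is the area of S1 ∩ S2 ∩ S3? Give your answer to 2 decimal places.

10.00

The intersection is the polygon with vertices (2,0), (2,2), (2,5), (4,5), (4,0).
By the shoelace formula its area is 10.00.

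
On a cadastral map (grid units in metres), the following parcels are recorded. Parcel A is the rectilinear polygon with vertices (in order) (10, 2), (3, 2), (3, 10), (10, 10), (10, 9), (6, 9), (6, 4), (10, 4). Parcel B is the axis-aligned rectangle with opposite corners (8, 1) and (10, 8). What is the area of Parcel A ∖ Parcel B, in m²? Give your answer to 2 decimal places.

|Parcel A| = 36, |Parcel A∩Parcel B| = 4.
|Parcel A ∖ Parcel B| = |Parcel A| − |Parcel A∩Parcel B| = 36 − 4 = 32.00.

32.00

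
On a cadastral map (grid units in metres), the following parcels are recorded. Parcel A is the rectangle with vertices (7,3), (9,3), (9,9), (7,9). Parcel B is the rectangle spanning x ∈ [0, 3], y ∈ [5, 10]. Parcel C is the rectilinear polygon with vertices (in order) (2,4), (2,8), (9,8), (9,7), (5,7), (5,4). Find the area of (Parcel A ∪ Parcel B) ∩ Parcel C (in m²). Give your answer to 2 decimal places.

5.00

|Parcel A ∪ Parcel B| = 27.
|(Parcel A ∪ Parcel B) ∩ Parcel C| = 5.00.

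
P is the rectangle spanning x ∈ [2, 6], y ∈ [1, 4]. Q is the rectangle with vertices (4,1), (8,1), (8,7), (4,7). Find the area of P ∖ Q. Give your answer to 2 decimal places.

6.00

|P∩Q|: x∈[4,6], y∈[1,4] → 2·3 = 6.
|P| = 12.
|P ∖ Q| = |P| − |P∩Q| = 12 − 6 = 6.00.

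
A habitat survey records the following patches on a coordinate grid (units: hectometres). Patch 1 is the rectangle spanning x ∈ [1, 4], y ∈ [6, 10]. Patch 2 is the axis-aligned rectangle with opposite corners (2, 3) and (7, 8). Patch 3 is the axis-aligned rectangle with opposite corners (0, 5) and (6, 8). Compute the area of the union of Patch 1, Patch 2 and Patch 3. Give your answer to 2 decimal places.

By inclusion–exclusion:
Individual areas: |Patch 1| = 12, |Patch 2| = 25, |Patch 3| = 18.
|Patch 1∩Patch 2|: x∈[2,4], y∈[6,8] → 2·2 = 4.
|Patch 1∩Patch 3|: x∈[1,4], y∈[6,8] → 3·2 = 6.
|Patch 2∩Patch 3|: x∈[2,6], y∈[5,8] → 4·3 = 12.
|Patch 1∩Patch 2∩Patch 3| = 4.
|Patch 1 ∪ Patch 2 ∪ Patch 3| = 55 − 22 + 4 = 37.00.

37.00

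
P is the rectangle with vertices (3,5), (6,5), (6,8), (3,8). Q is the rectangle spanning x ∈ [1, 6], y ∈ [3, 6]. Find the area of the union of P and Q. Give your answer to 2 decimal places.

By inclusion–exclusion:
Individual areas: |P| = 9, |Q| = 15.
|P∩Q|: x∈[3,6], y∈[5,6] → 3·1 = 3.
|P ∪ Q| = 24 − 3 = 21.00.

21.00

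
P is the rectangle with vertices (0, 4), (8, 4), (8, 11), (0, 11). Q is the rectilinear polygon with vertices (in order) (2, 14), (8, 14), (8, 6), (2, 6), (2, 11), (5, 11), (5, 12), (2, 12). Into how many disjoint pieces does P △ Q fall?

2

P △ Q splits into 2 disjoint pieces (area 26, area 15).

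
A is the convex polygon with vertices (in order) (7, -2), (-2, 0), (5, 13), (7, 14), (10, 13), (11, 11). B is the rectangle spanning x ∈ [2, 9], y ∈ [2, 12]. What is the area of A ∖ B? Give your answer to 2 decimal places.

52.59

|A| = 116, |A∩B| = 63.4121.
|A ∖ B| = |A| − |A∩B| = 116 − 63.4121 = 52.59.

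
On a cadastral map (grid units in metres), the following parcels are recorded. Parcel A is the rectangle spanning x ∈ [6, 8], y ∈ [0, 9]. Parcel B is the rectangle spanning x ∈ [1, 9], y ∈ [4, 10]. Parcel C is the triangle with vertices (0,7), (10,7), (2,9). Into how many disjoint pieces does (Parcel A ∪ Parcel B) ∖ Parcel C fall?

2

(Parcel A ∪ Parcel B) ∖ Parcel C splits into 2 disjoint pieces (area 32, area 14.625).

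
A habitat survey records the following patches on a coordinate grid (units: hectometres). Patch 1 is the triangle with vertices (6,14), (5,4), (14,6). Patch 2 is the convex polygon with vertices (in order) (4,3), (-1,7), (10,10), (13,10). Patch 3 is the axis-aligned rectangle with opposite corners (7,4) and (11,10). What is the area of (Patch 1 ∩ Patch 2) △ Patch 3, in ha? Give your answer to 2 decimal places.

|Patch 1 ∩ Patch 2| = 18.3617.
|(Patch 1 ∩ Patch 2) ∩ Patch 3| = 10.7172.
|(Patch 1 ∩ Patch 2) △ Patch 3| = 18.3617 + 24 − 21.4343 = 20.93.

20.93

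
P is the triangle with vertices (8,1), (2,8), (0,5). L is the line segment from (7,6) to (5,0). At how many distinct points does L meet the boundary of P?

2

The segment meets the boundary at (5.714,2.143), (6.08,3.24).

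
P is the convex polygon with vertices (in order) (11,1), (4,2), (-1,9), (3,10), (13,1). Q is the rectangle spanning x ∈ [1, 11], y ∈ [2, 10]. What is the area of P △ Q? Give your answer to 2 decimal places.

|P| = 53, |Q| = 80, |P∩Q| = 44.4.
|P △ Q| = |P| + |Q| − 2·|P∩Q| = 53 + 80 − 88.8 = 44.20.

44.20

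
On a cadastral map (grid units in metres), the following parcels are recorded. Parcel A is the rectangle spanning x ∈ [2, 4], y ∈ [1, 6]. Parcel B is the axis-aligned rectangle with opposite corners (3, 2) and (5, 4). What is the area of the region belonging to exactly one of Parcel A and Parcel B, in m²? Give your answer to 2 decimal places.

10.00

|Parcel A∩Parcel B|: x∈[3,4], y∈[2,4] → 1·2 = 2.
|Parcel A △ Parcel B| = |Parcel A| + |Parcel B| − 2·|Parcel A∩Parcel B| = 10 + 4 − 4 = 10.00.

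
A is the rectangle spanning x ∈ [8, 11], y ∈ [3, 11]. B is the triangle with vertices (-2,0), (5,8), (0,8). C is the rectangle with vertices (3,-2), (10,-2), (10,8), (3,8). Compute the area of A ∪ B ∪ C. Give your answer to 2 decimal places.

By inclusion–exclusion:
Individual areas: |A| = 24, |B| = 20, |C| = 70.
|A∩B| = 0.
|A∩C|: x∈[8,10], y∈[3,8] → 2·5 = 10.
|B∩C| = 2.2857.
|A∩B∩C| = 0.
|A ∪ B ∪ C| = 114 − 12.2857 + 0 = 101.71.

101.71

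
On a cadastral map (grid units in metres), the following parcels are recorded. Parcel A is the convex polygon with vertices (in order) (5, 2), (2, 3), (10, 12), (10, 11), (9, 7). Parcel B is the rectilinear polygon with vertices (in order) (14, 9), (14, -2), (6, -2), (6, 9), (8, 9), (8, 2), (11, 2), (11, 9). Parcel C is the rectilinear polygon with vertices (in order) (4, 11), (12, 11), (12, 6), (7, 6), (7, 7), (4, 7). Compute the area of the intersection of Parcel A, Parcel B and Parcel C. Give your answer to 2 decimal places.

4.00

The intersection is the polygon with vertices (8,9), (8,6), (7,6), (7,7), (6,7), (6,7.5), (7.333,9).
By the shoelace formula its area is 4.00.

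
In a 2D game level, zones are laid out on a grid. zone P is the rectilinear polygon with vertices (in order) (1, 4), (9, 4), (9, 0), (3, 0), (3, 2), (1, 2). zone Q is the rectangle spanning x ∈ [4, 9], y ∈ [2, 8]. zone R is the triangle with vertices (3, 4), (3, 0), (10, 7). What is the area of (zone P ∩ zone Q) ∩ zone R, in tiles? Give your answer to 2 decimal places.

The region (zone P ∩ zone Q) ∩ zone R is the polygon with vertices (4,2), (4,4), (7,4), (5,2).
By the shoelace formula its area is 4.00.

4.00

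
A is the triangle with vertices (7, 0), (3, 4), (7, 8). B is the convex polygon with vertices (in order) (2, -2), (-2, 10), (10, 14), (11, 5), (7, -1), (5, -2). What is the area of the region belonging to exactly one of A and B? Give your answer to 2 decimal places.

122.50

|A| = 16, |B| = 138.5, |A∩B| = 16.
|A △ B| = |A| + |B| − 2·|A∩B| = 16 + 138.5 − 32 = 122.50.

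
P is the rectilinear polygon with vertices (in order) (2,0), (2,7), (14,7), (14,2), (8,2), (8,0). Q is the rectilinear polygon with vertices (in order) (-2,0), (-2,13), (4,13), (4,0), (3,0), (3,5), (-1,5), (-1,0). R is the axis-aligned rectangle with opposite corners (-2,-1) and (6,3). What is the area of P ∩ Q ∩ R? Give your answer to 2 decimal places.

The intersection is the polygon with vertices (4,0), (3,0), (3,3), (4,3).
By the shoelace formula its area is 3.00.

3.00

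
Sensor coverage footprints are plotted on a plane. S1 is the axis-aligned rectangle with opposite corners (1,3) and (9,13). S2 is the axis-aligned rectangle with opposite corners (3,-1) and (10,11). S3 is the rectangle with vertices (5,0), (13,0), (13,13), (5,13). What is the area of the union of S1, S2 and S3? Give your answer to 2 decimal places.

157.00

By inclusion–exclusion:
Individual areas: |S1| = 80, |S2| = 84, |S3| = 104.
|S1∩S2|: x∈[3,9], y∈[3,11] → 6·8 = 48.
|S1∩S3|: x∈[5,9], y∈[3,13] → 4·10 = 40.
|S2∩S3|: x∈[5,10], y∈[0,11] → 5·11 = 55.
|S1∩S2∩S3| = 32.
|S1 ∪ S2 ∪ S3| = 268 − 143 + 32 = 157.00.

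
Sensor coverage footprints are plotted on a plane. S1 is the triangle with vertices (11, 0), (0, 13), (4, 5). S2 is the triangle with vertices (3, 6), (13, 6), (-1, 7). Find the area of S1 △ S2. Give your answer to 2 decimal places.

20.12

|S1| = 18, |S2| = 5, |S1∩S2| = 1.4389.
|S1 △ S2| = |S1| + |S2| − 2·|S1∩S2| = 18 + 5 − 2.8777 = 20.12.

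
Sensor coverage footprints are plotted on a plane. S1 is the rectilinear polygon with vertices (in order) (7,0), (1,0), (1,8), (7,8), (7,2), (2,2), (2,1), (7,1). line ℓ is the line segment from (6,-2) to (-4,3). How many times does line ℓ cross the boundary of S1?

The segment meets the boundary at (1,0.5), (2,0).

2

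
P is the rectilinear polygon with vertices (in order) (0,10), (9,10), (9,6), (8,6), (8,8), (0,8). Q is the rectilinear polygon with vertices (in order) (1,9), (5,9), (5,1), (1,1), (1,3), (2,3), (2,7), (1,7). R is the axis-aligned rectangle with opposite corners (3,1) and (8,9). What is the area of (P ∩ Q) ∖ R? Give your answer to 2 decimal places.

|P ∩ Q| = 4.
|(P ∩ Q) ∩ R| = 2.
|(P ∩ Q) ∖ R| = 4 − 2 = 2.00.

2.00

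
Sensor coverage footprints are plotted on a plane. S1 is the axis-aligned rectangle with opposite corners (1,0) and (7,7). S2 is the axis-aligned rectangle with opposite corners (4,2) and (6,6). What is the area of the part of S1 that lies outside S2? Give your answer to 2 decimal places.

|S1∩S2|: x∈[4,6], y∈[2,6] → 2·4 = 8.
|S1| = 42.
|S1 ∖ S2| = |S1| − |S1∩S2| = 42 − 8 = 34.00.

34.00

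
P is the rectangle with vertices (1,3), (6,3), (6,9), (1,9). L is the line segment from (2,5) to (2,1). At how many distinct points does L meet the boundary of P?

The segment meets the boundary at (2,3).

1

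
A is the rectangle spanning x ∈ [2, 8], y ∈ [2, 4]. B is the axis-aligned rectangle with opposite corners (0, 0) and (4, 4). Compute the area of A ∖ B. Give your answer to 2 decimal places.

|A∩B|: x∈[2,4], y∈[2,4] → 2·2 = 4.
|A| = 12.
|A ∖ B| = |A| − |A∩B| = 12 − 4 = 8.00.

8.00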